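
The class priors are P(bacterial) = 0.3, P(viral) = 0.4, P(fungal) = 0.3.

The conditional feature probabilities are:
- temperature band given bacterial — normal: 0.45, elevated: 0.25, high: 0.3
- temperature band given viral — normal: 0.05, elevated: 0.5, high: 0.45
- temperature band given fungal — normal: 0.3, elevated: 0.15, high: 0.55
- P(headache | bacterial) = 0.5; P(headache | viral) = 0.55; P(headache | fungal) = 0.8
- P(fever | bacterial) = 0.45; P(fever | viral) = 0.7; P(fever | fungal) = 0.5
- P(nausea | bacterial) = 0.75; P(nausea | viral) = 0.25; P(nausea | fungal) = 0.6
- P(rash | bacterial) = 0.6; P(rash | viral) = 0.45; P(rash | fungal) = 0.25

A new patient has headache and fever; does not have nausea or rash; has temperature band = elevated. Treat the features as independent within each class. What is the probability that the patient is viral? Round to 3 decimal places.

0.818

bacterial: 0.3 × 0.25 × 0.5 × 0.45 × (1−0.75) × (1−0.6) = 0.0016875
viral: 0.4 × 0.5 × 0.55 × 0.7 × (1−0.25) × (1−0.45) = 0.0317625
fungal: 0.3 × 0.15 × 0.8 × 0.5 × (1−0.6) × (1−0.25) = 0.0054
P(viral | x) = 0.0317625 / 0.03885 ≈ 0.818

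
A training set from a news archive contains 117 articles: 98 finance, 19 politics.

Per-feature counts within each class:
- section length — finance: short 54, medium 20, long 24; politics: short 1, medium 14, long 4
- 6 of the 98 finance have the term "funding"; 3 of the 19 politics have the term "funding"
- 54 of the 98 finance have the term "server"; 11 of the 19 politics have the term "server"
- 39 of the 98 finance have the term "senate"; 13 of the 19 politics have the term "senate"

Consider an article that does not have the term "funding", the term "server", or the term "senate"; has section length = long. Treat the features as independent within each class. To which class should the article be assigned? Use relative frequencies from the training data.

finance: (98/117) × (24/98) × (92/98) × (44/98) × (59/98) ≈ 0.0520523
politics: (19/117) × (4/19) × (16/19) × (8/19) × (6/19) ≈ 0.00382802
Highest score → finance.

finance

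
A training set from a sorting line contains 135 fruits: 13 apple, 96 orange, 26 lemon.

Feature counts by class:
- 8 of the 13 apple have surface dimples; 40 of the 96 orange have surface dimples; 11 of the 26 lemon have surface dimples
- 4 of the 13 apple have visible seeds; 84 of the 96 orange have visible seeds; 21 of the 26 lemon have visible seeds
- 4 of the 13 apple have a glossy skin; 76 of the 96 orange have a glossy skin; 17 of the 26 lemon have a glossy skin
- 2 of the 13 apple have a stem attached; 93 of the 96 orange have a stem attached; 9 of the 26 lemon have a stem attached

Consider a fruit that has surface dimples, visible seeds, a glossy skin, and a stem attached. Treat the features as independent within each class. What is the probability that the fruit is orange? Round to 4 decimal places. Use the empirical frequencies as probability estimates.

0.9266

apple: (13/135) × (8/13) × (4/13) × (4/13) × (2/13) ≈ 0.00086313
orange: (96/135) × (40/96) × (84/96) × (76/96) × (93/96) ≈ 0.198833
lemon: (26/135) × (11/26) × (21/26) × (17/26) × (9/26) ≈ 0.0148953
P(orange | x) = 0.198833 / 0.21459143 ≈ 0.9266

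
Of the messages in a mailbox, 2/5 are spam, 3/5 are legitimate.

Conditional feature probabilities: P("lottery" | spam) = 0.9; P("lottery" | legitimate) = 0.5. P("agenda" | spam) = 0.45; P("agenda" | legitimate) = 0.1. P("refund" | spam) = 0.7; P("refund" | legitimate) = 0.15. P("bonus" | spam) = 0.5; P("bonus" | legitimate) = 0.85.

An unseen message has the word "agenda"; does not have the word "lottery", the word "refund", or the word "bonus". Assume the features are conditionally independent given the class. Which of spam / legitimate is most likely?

legitimate

spam: 0.4 × (1−0.9) × 0.45 × (1−0.7) × (1−0.5) = 0.0027
legitimate: 0.6 × (1−0.5) × 0.1 × (1−0.15) × (1−0.85) = 0.003825
Highest score → legitimate.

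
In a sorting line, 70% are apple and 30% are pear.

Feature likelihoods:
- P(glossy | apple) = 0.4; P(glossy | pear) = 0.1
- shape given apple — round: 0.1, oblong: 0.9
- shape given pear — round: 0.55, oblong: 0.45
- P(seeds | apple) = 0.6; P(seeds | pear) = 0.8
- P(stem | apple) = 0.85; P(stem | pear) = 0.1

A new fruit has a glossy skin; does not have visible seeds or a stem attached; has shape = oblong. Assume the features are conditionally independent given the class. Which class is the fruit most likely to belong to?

apple: 0.7 × 0.4 × 0.9 × (1−0.6) × (1−0.85) = 0.01512
pear: 0.3 × 0.1 × 0.45 × (1−0.8) × (1−0.1) = 0.00243
Highest score → apple.

apple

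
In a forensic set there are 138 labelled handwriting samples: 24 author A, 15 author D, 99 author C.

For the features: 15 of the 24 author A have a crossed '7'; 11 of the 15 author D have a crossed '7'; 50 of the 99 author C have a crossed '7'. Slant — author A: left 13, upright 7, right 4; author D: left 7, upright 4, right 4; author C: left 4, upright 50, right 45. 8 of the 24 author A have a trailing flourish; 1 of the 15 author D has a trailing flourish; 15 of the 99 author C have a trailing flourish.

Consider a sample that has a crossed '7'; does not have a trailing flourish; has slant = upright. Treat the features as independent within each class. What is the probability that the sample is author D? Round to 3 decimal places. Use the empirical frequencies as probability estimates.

0.101

author A: (24/138) × (15/24) × (7/24) × (16/24) ≈ 0.0211353
author D: (15/138) × (11/15) × (4/15) × (14/15) ≈ 0.019839
author C: (99/138) × (50/99) × (50/99) × (84/99) ≈ 0.155264
P(author D | x) = 0.019839 / 0.1962383 ≈ 0.101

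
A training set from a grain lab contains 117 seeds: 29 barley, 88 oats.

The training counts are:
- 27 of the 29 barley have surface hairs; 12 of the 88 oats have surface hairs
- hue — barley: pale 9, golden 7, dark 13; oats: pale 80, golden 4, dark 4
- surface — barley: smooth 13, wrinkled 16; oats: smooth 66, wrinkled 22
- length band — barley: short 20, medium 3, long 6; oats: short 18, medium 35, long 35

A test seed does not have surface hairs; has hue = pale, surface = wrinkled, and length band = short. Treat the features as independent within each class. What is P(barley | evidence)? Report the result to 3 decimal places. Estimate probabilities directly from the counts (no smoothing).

barley: (29/117) × (2/29) × (9/29) × (16/29) × (20/29) ≈ 0.00201856
oats: (88/117) × (76/88) × (80/88) × (22/88) × (18/88) ≈ 0.0301971
P(barley | x) = 0.00201856 / 0.03221566 ≈ 0.063

0.063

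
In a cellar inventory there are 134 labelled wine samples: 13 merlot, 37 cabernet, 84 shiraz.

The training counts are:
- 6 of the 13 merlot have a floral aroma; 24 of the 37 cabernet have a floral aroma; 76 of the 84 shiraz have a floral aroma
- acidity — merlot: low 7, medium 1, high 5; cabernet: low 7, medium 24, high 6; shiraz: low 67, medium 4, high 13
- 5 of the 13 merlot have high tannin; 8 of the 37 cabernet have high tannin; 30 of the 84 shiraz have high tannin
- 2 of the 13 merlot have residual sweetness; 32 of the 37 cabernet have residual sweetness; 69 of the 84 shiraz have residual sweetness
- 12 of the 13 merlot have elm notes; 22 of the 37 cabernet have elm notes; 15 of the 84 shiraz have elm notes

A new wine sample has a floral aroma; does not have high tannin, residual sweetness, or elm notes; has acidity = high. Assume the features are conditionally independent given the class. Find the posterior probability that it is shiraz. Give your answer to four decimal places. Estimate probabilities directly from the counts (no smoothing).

0.8104

merlot: (13/134) × (6/13) × (5/13) × (8/13) × (11/13) × (1/13) ≈ 0.000689804
cabernet: (37/134) × (24/37) × (6/37) × (29/37) × (5/37) × (15/37) ≈ 0.00124713
shiraz: (84/134) × (76/84) × (13/84) × (54/84) × (15/84) × (69/84) ≈ 0.00827693
P(shiraz | x) = 0.00827693 / 0.010213864 ≈ 0.8104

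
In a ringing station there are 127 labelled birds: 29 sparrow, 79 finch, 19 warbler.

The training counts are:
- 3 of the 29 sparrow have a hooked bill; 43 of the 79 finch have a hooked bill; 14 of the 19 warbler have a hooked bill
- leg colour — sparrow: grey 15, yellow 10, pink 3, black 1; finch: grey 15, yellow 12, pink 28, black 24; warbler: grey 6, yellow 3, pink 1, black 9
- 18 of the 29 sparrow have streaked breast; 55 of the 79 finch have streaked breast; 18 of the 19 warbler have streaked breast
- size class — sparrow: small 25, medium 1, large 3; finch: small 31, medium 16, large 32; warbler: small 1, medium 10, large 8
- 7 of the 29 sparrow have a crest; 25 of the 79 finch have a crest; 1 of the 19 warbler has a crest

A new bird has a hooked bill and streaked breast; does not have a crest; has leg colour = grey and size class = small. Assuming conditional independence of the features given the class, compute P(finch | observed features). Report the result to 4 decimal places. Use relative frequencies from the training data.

sparrow: (29/127) × (3/29) × (15/29) × (18/29) × (25/29) × (22/29) ≈ 0.00495966
finch: (79/127) × (43/79) × (15/79) × (55/79) × (31/79) × (54/79) ≈ 0.0120051
warbler: (19/127) × (14/19) × (6/19) × (18/19) × (1/19) × (18/19) ≈ 0.0016444
P(finch | x) = 0.0120051 / 0.01860916 ≈ 0.6451

0.6451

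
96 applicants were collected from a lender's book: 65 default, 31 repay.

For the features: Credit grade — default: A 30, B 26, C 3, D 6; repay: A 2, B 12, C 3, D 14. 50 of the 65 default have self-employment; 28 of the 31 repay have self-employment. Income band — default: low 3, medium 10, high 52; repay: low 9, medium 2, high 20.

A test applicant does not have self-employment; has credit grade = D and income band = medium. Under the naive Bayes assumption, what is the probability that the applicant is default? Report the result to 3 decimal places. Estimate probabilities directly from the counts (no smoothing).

default: (65/96) × (6/65) × (15/65) × (10/65) ≈ 0.00221893
repay: (31/96) × (14/31) × (3/31) × (2/31) ≈ 0.00091051
P(default | x) = 0.00221893 / 0.00312944 ≈ 0.709

0.709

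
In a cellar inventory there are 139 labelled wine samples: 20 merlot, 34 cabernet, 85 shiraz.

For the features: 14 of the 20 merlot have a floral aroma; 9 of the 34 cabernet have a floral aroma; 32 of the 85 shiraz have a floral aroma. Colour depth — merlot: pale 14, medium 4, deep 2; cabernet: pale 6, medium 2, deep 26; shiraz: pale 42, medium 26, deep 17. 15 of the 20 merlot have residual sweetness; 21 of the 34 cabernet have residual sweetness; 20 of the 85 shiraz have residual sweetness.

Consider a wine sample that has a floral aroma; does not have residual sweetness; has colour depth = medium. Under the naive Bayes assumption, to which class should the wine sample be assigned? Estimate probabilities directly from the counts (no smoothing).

shiraz

merlot: (20/139) × (14/20) × (4/20) × (5/20) ≈ 0.00503597
cabernet: (34/139) × (9/34) × (2/34) × (13/34) ≈ 0.00145627
shiraz: (85/139) × (32/85) × (26/85) × (65/85) ≈ 0.0538498
Highest score → shiraz.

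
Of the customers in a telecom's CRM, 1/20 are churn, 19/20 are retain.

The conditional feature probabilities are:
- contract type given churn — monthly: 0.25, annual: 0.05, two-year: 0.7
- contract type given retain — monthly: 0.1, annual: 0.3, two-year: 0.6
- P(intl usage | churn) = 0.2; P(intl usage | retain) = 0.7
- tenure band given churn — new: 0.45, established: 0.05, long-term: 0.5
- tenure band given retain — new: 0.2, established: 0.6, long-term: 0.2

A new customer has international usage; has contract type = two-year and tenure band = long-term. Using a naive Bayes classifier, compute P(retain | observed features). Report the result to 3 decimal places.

churn: 0.05 × 0.7 × 0.2 × 0.5 = 0.0035
retain: 0.95 × 0.6 × 0.7 × 0.2 = 0.0798
P(retain | x) = 0.0798 / 0.0833 ≈ 0.958

0.958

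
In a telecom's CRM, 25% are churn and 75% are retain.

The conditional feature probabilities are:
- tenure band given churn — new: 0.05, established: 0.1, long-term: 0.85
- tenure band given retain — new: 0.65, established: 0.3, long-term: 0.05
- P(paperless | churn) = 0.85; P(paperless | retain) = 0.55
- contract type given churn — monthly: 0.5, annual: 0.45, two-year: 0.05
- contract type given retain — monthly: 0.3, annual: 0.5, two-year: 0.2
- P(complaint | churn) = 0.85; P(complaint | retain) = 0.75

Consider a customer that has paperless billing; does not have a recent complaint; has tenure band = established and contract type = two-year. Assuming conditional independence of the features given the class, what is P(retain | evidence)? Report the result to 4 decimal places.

0.9749

churn: 0.25 × 0.1 × 0.85 × 0.05 × (1−0.85) = 0.000159375
retain: 0.75 × 0.3 × 0.55 × 0.2 × (1−0.75) = 0.0061875
P(retain | x) = 0.0061875 / 0.006346875 ≈ 0.9749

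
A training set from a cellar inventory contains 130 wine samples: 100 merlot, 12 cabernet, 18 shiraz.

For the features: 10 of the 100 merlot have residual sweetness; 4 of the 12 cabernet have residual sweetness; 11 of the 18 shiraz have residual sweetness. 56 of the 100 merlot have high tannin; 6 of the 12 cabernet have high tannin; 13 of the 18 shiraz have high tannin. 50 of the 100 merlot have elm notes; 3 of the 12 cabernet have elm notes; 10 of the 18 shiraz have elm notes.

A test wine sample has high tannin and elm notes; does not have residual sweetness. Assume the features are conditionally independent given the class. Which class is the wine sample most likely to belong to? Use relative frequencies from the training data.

merlot

merlot: (100/130) × (90/100) × (56/100) × (50/100) ≈ 0.193846
cabernet: (12/130) × (8/12) × (6/12) × (3/12) ≈ 0.00769231
shiraz: (18/130) × (7/18) × (13/18) × (10/18) ≈ 0.0216049
Highest score → merlot.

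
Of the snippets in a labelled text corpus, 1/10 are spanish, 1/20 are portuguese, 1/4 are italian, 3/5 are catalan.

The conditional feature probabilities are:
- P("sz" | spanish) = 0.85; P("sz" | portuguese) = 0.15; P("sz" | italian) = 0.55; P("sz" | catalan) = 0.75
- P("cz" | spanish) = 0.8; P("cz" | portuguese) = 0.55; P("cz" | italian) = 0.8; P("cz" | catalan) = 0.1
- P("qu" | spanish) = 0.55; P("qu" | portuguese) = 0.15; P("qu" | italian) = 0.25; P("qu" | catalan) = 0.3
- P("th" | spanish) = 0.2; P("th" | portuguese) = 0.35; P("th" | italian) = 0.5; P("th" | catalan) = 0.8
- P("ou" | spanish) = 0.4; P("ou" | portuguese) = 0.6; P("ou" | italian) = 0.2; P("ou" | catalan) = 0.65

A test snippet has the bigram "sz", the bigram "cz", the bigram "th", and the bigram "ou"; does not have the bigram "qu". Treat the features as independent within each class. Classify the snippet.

catalan

spanish: 0.1 × 0.85 × 0.8 × (1−0.55) × 0.2 × 0.4 = 0.002448
portuguese: 0.05 × 0.15 × 0.55 × (1−0.15) × 0.35 × 0.6 = 0.0007363125
italian: 0.25 × 0.55 × 0.8 × (1−0.25) × 0.5 × 0.2 = 0.00825
catalan: 0.6 × 0.75 × 0.1 × (1−0.3) × 0.8 × 0.65 = 0.01638
Highest score → catalan.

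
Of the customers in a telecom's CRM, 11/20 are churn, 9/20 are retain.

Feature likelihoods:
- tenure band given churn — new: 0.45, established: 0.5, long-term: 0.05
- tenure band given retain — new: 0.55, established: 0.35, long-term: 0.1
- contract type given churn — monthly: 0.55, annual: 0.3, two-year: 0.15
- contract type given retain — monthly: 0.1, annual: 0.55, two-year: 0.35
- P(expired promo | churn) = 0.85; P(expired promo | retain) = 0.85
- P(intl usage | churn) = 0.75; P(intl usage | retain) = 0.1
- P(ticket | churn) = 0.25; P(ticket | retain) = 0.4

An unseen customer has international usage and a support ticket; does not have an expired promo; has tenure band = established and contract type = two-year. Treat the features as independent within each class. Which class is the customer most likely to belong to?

churn: 0.55 × 0.5 × 0.15 × (1−0.85) × 0.75 × 0.25 = 0.00116015625
retain: 0.45 × 0.35 × 0.35 × (1−0.85) × 0.1 × 0.4 = 0.00033075
Highest score → churn.

churn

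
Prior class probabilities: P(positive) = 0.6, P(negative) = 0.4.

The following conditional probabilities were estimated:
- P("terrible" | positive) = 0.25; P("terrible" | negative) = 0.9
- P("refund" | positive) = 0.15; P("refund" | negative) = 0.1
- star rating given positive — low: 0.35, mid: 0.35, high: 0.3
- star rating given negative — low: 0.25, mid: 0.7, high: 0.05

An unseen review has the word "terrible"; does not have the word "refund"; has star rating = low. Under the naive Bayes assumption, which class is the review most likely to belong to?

negative

positive: 0.6 × 0.25 × (1−0.15) × 0.35 = 0.044625
negative: 0.4 × 0.9 × (1−0.1) × 0.25 = 0.081
Highest score → negative.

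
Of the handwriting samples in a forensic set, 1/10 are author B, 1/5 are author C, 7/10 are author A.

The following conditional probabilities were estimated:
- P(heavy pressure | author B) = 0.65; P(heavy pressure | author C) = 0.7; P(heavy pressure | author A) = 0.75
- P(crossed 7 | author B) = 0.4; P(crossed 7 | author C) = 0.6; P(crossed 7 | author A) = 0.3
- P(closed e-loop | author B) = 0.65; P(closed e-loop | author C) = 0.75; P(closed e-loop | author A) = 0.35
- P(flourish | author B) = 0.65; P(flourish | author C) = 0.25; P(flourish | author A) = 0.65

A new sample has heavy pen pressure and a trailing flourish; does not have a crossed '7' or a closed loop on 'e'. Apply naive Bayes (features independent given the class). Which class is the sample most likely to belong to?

author A

author B: 0.1 × 0.65 × (1−0.4) × (1−0.65) × 0.65 = 0.0088725
author C: 0.2 × 0.7 × (1−0.6) × (1−0.75) × 0.25 = 0.0035
author A: 0.7 × 0.75 × (1−0.3) × (1−0.35) × 0.65 = 0.15526875
Highest score → author A.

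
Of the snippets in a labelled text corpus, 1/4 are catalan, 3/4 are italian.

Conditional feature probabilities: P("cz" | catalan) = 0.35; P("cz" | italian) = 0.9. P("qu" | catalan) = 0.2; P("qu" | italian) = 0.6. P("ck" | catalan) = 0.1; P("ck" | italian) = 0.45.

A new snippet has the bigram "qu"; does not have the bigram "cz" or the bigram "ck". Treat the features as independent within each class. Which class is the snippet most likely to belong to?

catalan: 0.25 × (1−0.35) × 0.2 × (1−0.1) = 0.02925
italian: 0.75 × (1−0.9) × 0.6 × (1−0.45) = 0.02475
Highest score → catalan.

catalan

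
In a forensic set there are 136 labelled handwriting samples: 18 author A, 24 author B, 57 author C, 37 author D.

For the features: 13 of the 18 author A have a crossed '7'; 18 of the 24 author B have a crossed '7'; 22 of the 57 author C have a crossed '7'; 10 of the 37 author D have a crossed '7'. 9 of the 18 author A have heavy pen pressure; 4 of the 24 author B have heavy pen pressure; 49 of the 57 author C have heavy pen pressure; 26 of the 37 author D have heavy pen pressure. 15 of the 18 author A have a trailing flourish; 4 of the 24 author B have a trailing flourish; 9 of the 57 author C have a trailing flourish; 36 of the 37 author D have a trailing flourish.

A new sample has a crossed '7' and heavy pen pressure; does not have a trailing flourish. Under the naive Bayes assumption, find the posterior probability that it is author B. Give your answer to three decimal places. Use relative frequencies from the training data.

author A: (18/136) × (13/18) × (9/18) × (3/18) ≈ 0.00796569
author B: (24/136) × (18/24) × (4/24) × (20/24) ≈ 0.0183824
author C: (57/136) × (22/57) × (49/57) × (48/57) ≈ 0.117104
author D: (37/136) × (10/37) × (26/37) × (1/37) ≈ 0.00139647
P(author B | x) = 0.0183824 / 0.14484856 ≈ 0.127

0.127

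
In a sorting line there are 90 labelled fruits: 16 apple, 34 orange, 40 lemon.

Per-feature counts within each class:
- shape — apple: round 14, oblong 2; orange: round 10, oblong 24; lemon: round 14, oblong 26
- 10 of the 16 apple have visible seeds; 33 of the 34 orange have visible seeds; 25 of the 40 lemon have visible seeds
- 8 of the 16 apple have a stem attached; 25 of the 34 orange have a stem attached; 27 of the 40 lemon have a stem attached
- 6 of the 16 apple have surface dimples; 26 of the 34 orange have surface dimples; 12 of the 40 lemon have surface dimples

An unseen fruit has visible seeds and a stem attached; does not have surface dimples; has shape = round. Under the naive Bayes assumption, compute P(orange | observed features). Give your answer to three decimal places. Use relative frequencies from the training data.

0.196

apple: (16/90) × (14/16) × (10/16) × (8/16) × (10/16) ≈ 0.0303819
orange: (34/90) × (10/34) × (33/34) × (25/34) × (8/34) ≈ 0.018658
lemon: (40/90) × (14/40) × (25/40) × (27/40) × (28/40) = 0.0459375
P(orange | x) = 0.018658 / 0.0949774 ≈ 0.196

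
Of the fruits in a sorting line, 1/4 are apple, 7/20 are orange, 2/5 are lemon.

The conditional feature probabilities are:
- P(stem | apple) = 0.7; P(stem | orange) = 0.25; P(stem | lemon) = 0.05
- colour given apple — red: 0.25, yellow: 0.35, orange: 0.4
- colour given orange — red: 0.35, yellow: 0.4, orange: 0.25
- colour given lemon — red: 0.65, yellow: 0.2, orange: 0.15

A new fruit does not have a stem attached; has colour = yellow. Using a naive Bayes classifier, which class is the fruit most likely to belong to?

apple: 0.25 × (1−0.7) × 0.35 = 0.02625
orange: 0.35 × (1−0.25) × 0.4 = 0.105
lemon: 0.4 × (1−0.05) × 0.2 = 0.076
Highest score → orange.

orange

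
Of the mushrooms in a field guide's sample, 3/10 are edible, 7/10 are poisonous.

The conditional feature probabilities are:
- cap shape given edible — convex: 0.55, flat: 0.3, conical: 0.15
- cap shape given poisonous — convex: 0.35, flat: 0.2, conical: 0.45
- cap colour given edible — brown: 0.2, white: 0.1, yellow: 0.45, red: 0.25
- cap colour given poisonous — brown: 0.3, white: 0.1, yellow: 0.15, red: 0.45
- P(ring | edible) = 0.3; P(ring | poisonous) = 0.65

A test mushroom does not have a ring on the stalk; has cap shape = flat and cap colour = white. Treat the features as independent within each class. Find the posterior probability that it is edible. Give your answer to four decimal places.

edible: 0.3 × 0.3 × 0.1 × (1−0.3) = 0.0063
poisonous: 0.7 × 0.2 × 0.1 × (1−0.65) = 0.0049
P(edible | x) = 0.0063 / 0.0112 ≈ 0.5625

0.5625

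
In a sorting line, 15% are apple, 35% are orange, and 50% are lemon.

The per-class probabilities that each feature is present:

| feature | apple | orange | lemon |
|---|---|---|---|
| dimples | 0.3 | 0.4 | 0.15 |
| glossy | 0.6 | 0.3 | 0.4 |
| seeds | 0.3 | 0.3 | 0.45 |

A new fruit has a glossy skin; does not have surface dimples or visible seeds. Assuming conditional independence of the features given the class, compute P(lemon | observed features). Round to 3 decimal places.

apple: 0.15 × (1−0.3) × 0.6 × (1−0.3) = 0.0441
orange: 0.35 × (1−0.4) × 0.3 × (1−0.3) = 0.0441
lemon: 0.5 × (1−0.15) × 0.4 × (1−0.45) = 0.0935
P(lemon | x) = 0.0935 / 0.1817 ≈ 0.515

0.515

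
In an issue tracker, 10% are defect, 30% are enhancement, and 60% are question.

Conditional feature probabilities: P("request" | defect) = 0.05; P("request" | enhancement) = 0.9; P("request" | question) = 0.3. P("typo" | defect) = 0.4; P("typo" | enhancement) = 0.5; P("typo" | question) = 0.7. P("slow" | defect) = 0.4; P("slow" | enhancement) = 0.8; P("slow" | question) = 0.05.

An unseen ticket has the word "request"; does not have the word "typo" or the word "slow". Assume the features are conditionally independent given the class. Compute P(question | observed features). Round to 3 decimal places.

defect: 0.1 × 0.05 × (1−0.4) × (1−0.4) = 0.0018
enhancement: 0.3 × 0.9 × (1−0.5) × (1−0.8) = 0.027
question: 0.6 × 0.3 × (1−0.7) × (1−0.05) = 0.0513
P(question | x) = 0.0513 / 0.0801 ≈ 0.640

0.640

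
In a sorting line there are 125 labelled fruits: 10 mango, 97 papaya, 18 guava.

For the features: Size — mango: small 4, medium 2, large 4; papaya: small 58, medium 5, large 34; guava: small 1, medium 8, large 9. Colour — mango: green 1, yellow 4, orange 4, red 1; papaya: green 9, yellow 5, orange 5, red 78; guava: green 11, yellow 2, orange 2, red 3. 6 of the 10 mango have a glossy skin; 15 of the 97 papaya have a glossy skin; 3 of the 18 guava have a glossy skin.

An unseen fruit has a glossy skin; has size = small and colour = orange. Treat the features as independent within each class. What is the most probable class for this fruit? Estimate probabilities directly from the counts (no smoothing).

mango: (10/125) × (4/10) × (4/10) × (6/10) = 0.00768
papaya: (97/125) × (58/97) × (5/97) × (15/97) ≈ 0.00369859
guava: (18/125) × (1/18) × (2/18) × (3/18) ≈ 0.000148148
Highest score → mango.

mango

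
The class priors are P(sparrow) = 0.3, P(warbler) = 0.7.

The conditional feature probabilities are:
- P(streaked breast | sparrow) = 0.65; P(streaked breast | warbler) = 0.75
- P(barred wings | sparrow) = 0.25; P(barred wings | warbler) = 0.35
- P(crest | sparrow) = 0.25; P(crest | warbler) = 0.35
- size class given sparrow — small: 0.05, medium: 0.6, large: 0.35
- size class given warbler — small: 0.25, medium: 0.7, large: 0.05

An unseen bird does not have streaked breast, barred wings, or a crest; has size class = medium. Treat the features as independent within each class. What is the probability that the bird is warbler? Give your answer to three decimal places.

0.594

sparrow: 0.3 × (1−0.65) × (1−0.25) × (1−0.25) × 0.6 = 0.0354375
warbler: 0.7 × (1−0.75) × (1−0.35) × (1−0.35) × 0.7 = 0.05175625
P(warbler | x) = 0.05175625 / 0.08719375 ≈ 0.594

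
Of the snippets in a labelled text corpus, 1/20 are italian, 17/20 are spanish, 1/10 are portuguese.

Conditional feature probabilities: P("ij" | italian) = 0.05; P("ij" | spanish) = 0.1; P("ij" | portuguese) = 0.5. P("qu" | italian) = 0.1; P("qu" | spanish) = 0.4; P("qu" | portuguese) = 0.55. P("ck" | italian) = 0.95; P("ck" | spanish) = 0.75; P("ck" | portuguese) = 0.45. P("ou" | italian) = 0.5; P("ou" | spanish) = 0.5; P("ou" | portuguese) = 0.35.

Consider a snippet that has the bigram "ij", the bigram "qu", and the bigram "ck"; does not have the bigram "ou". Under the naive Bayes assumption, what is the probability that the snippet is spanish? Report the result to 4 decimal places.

italian: 0.05 × 0.05 × 0.1 × 0.95 × (1−0.5) = 0.00011875
spanish: 0.85 × 0.1 × 0.4 × 0.75 × (1−0.5) = 0.01275
portuguese: 0.1 × 0.5 × 0.55 × 0.45 × (1−0.35) = 0.00804375
P(spanish | x) = 0.01275 / 0.0209125 ≈ 0.6097

0.6097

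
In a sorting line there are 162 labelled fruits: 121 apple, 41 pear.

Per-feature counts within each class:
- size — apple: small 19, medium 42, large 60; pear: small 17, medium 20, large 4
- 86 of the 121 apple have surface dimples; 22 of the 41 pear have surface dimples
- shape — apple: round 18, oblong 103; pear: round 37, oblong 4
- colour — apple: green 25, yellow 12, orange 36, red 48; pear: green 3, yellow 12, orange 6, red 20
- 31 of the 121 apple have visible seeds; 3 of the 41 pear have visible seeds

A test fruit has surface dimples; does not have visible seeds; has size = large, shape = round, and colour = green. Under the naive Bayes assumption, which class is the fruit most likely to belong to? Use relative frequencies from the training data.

apple

apple: (121/162) × (60/121) × (86/121) × (18/121) × (25/121) × (90/121) ≈ 0.00601795
pear: (41/162) × (4/41) × (22/41) × (37/41) × (3/41) × (38/41) ≈ 0.000810847
Highest score → apple.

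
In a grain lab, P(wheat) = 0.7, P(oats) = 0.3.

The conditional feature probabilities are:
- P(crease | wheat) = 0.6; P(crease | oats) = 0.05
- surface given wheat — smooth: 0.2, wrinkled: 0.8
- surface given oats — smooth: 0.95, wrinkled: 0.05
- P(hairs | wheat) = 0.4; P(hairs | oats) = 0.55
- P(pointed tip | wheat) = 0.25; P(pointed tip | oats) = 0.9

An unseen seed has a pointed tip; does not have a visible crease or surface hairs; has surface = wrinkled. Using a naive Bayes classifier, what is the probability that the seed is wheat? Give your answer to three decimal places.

0.853

wheat: 0.7 × (1−0.6) × 0.8 × (1−0.4) × 0.25 = 0.0336
oats: 0.3 × (1−0.05) × 0.05 × (1−0.55) × 0.9 = 0.00577125
P(wheat | x) = 0.0336 / 0.03937125 ≈ 0.853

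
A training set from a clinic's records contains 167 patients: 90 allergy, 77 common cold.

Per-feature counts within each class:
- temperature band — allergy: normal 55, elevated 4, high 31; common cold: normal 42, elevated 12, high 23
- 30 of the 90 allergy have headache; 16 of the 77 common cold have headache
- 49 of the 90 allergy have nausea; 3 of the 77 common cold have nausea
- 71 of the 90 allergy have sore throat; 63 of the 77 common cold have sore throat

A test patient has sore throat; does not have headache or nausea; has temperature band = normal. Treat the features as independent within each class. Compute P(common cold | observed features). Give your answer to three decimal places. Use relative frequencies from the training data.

allergy: (90/167) × (55/90) × (60/90) × (41/90) × (71/90) ≈ 0.0789064
common cold: (77/167) × (42/77) × (61/77) × (74/77) × (63/77) ≈ 0.156662
P(common cold | x) = 0.156662 / 0.2355684 ≈ 0.665

0.665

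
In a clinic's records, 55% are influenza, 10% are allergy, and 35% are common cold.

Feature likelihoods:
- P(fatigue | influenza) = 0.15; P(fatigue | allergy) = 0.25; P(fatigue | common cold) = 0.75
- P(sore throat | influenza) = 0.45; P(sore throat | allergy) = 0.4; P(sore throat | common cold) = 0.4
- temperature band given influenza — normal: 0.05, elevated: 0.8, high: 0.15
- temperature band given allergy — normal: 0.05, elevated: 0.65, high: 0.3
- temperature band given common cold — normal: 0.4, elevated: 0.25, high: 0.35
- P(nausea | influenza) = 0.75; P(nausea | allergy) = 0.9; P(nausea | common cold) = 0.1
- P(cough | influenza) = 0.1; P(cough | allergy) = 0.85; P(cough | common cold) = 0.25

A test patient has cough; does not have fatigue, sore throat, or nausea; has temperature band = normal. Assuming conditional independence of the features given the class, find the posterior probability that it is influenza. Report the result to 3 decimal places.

0.061

influenza: 0.55 × (1−0.15) × (1−0.45) × 0.05 × (1−0.75) × 0.1 = 0.00032140625
allergy: 0.1 × (1−0.25) × (1−0.4) × 0.05 × (1−0.9) × 0.85 = 0.00019125
common cold: 0.35 × (1−0.75) × (1−0.4) × 0.4 × (1−0.1) × 0.25 = 0.004725
P(influenza | x) = 0.00032140625 / 0.00523765625 ≈ 0.061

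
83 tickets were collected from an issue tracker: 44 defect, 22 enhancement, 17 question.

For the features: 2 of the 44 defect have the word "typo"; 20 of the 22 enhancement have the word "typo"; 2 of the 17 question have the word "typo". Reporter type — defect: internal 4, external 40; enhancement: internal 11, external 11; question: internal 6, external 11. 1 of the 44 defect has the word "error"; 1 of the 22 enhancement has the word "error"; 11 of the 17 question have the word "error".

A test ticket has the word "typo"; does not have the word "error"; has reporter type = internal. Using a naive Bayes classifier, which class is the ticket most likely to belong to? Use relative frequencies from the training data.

enhancement

defect: (44/83) × (2/44) × (4/44) × (43/44) ≈ 0.00214079
enhancement: (22/83) × (20/22) × (11/22) × (21/22) ≈ 0.115005
question: (17/83) × (2/17) × (6/17) × (6/17) ≈ 0.00300163
Highest score → enhancement.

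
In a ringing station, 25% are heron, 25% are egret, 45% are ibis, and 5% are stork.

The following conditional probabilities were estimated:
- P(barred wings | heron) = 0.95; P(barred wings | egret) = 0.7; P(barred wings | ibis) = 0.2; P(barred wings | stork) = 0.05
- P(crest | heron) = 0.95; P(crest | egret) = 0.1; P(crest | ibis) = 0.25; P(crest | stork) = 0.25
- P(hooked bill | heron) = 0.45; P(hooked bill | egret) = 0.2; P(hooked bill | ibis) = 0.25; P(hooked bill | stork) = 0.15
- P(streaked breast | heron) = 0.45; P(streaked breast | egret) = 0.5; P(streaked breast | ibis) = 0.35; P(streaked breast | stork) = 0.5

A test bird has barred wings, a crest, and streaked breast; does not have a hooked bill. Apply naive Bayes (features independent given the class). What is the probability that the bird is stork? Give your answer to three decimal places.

heron: 0.25 × 0.95 × 0.95 × (1−0.45) × 0.45 = 0.0558421875
egret: 0.25 × 0.7 × 0.1 × (1−0.2) × 0.5 = 0.007
ibis: 0.45 × 0.2 × 0.25 × (1−0.25) × 0.35 = 0.00590625
stork: 0.05 × 0.05 × 0.25 × (1−0.15) × 0.5 = 0.000265625
P(stork | x) = 0.000265625 / 0.0690140625 ≈ 0.004

0.004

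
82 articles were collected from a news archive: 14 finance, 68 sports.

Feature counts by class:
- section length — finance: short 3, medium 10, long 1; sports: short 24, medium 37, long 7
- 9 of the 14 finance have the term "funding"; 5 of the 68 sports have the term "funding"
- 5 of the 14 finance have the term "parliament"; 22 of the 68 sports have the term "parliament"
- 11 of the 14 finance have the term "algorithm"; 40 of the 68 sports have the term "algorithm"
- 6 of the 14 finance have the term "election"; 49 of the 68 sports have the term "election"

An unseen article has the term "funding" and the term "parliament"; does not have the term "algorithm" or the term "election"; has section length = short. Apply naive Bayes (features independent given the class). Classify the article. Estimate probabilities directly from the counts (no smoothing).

finance

finance: (14/82) × (3/14) × (9/14) × (5/14) × (3/14) × (8/14) ≈ 0.00102853
sports: (68/82) × (24/68) × (5/68) × (22/68) × (28/68) × (19/68) ≈ 0.000801062
Highest score → finance.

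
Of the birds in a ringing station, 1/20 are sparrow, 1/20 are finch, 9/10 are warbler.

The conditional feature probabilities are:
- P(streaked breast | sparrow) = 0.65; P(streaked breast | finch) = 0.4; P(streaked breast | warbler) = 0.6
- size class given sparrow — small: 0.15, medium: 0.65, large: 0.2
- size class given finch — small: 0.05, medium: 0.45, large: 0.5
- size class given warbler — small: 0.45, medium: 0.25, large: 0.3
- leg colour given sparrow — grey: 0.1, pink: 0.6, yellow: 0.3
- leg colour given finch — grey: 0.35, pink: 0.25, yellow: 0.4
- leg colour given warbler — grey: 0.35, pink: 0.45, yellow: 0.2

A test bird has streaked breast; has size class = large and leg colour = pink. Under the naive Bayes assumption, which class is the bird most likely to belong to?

warbler

sparrow: 0.05 × 0.65 × 0.2 × 0.6 = 0.0039
finch: 0.05 × 0.4 × 0.5 × 0.25 = 0.0025
warbler: 0.9 × 0.6 × 0.3 × 0.45 = 0.0729
Highest score → warbler.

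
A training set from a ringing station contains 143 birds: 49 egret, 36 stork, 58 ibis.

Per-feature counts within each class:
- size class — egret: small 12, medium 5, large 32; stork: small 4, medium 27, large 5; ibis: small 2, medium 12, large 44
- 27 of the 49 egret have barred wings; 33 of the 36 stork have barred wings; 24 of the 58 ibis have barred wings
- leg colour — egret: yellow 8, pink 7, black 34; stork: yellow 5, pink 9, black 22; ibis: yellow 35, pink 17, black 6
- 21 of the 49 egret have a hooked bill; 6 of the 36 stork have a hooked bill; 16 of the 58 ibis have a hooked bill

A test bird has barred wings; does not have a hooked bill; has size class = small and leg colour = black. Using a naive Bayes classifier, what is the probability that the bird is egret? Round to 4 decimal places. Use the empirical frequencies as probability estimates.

0.5761

egret: (49/143) × (12/49) × (27/49) × (34/49) × (28/49) ≈ 0.018334
stork: (36/143) × (4/36) × (33/36) × (22/36) × (30/36) ≈ 0.0130579
ibis: (58/143) × (2/58) × (24/58) × (6/58) × (42/58) ≈ 0.000433533
P(egret | x) = 0.018334 / 0.031825433 ≈ 0.5761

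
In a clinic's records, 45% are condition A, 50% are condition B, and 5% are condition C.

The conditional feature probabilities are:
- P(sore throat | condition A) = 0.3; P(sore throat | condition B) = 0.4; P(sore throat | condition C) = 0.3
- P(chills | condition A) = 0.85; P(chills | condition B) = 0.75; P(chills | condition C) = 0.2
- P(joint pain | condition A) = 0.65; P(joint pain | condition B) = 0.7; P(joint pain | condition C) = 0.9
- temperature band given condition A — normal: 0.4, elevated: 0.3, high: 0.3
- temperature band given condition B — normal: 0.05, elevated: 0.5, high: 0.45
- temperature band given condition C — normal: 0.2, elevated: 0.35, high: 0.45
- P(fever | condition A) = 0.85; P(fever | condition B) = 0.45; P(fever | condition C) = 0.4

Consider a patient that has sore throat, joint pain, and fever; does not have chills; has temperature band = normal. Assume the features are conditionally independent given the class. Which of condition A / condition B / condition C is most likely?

condition A

condition A: 0.45 × 0.3 × (1−0.85) × 0.65 × 0.4 × 0.85 = 0.00447525
condition B: 0.5 × 0.4 × (1−0.75) × 0.7 × 0.05 × 0.45 = 0.0007875
condition C: 0.05 × 0.3 × (1−0.2) × 0.9 × 0.2 × 0.4 = 0.000864
Highest score → condition A.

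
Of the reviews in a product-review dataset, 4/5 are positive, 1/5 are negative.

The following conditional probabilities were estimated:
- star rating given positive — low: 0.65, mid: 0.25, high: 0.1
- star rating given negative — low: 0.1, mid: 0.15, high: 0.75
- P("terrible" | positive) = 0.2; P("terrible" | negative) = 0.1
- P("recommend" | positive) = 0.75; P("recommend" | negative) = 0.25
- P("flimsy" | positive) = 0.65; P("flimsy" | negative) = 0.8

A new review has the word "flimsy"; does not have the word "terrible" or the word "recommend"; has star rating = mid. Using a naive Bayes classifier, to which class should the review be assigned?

positive: 0.8 × 0.25 × (1−0.2) × (1−0.75) × 0.65 = 0.026
negative: 0.2 × 0.15 × (1−0.1) × (1−0.25) × 0.8 = 0.0162
Highest score → positive.

positive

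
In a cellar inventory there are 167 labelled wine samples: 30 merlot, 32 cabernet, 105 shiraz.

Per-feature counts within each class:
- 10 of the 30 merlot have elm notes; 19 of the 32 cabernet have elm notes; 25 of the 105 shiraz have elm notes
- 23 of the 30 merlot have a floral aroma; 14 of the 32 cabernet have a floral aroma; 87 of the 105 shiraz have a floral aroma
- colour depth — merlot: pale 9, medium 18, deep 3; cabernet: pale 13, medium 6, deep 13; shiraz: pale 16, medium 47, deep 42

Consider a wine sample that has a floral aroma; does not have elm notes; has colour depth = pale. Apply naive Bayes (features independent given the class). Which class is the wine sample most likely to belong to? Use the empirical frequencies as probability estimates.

merlot: (30/167) × (20/30) × (23/30) × (9/30) ≈ 0.0275449
cabernet: (32/167) × (13/32) × (14/32) × (13/32) ≈ 0.0138356
shiraz: (105/167) × (80/105) × (87/105) × (16/105) ≈ 0.0604831
Highest score → shiraz.

shiraz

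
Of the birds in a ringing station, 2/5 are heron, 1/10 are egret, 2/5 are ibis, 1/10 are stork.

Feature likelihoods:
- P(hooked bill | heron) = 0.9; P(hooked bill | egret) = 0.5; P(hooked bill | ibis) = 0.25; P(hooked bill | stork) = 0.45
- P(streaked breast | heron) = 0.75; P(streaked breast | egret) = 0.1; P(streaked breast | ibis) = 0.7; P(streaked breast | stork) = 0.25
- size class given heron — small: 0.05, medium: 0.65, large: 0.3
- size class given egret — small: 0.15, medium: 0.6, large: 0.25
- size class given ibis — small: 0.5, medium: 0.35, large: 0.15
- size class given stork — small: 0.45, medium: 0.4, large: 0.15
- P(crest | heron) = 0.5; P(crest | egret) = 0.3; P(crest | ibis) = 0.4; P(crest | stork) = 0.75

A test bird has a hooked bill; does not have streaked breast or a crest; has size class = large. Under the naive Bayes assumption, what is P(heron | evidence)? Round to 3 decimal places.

heron: 0.4 × 0.9 × (1−0.75) × 0.3 × (1−0.5) = 0.0135
egret: 0.1 × 0.5 × (1−0.1) × 0.25 × (1−0.3) = 0.007875
ibis: 0.4 × 0.25 × (1−0.7) × 0.15 × (1−0.4) = 0.0027
stork: 0.1 × 0.45 × (1−0.25) × 0.15 × (1−0.75) = 0.001265625
P(heron | x) = 0.0135 / 0.025340625 ≈ 0.533

0.533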